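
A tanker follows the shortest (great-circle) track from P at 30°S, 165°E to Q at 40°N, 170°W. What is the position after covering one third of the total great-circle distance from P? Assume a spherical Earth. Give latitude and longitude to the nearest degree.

Write both endpoints as unit vectors p₁, p₂ with components (cos φ cos λ, cos φ sin λ, sin φ).
The central angle between the endpoints is δ = arccos(p₁·p₂) ≈ 1.287 rad (73.7°).
Interpolate at f = 1/3 with slerp weights a = sin((1−f)δ)/sin δ ≈ 0.788, b = sin(fδ)/sin δ ≈ 0.433.
p = a·p₁ + b·p₂ ≈ (-0.986, 0.119, -0.116); φ = arcsin(p_z) ≈ -6.63°, λ = atan2(p_y, p_x) ≈ 173.12°.

≈ 7°S, 173°E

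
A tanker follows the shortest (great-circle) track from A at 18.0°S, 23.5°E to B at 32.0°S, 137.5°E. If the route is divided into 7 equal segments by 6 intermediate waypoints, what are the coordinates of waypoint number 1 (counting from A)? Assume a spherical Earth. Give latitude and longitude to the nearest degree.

≈ 26°S, 36°E

From cos δ = sin φ₁ sin φ₂ + cos φ₁ cos φ₂ cos Δλ, the central angle is δ ≈ 1.736 rad (99.5°).
Interpolate at f = 1/7 with slerp weights a = sin((1−f)δ)/sin δ ≈ 1.010, b = sin(fδ)/sin δ ≈ 0.249.
p = a·p₁ + b·p₂ ≈ (0.726, 0.526, -0.444); φ = arcsin(p_z) ≈ -26.36°, λ = atan2(p_y, p_x) ≈ 35.92°.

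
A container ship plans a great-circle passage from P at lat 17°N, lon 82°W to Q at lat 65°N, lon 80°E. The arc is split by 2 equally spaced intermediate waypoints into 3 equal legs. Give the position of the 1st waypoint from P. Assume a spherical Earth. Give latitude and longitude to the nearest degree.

Write both endpoints as unit vectors p₁, p₂ with components (cos φ cos λ, cos φ sin λ, sin φ).
The central angle between the endpoints is δ = arccos(p₁·p₂) ≈ 1.690 rad (96.9°).
Interpolate at f = 1/3 with slerp weights a = sin((1−f)δ)/sin δ ≈ 0.910, b = sin(fδ)/sin δ ≈ 0.538.
p = a·p₁ + b·p₂ ≈ (0.161, -0.638, 0.754); φ = arcsin(p_z) ≈ 48.90°, λ = atan2(p_y, p_x) ≈ -75.86°.

≈ lat 49°N, lon 76°W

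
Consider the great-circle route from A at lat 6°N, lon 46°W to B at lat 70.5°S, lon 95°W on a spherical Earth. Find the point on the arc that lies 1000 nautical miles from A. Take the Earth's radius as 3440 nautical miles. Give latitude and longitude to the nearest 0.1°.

From cos δ = sin φ₁ sin φ₂ + cos φ₁ cos φ₂ cos Δλ, the central angle is δ ≈ 1.451 rad (83.2°). The total great-circle distance is δ·R ≈ 1.451 × 3440 ≈ 4992 nmi, so the target fraction is f = 1000/4992 ≈ 0.200.
Interpolate at f ≈ 0.200 with slerp weights a = sin((1−f)δ)/sin δ ≈ 0.924, b = sin(fδ)/sin δ ≈ 0.289.
p = a·p₁ + b·p₂ ≈ (0.630, -0.757, -0.176); φ = arcsin(p_z) ≈ -10.11°, λ = atan2(p_y, p_x) ≈ -50.24°.

≈ lat 10.1°S, lon 50.2°W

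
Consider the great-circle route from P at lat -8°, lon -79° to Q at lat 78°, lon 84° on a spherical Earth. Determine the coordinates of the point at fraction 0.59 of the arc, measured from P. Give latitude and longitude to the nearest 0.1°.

Convert each endpoint to a unit vector on the sphere (x = cos φ cos λ, y = cos φ sin λ, z = sin φ).
The central angle between the endpoints is δ = arccos(p₁·p₂) ≈ 1.910 rad (109.5°).
Interpolate at f = 0.59 with slerp weights a = sin((1−f)δ)/sin δ ≈ 0.748, b = sin(fδ)/sin δ ≈ 0.958.
p = a·p₁ + b·p₂ ≈ (0.162, -0.529, 0.833); φ = arcsin(p_z) ≈ 56.38°, λ = atan2(p_y, p_x) ≈ -72.96°.

≈ lat 56.4°, lon -73.0°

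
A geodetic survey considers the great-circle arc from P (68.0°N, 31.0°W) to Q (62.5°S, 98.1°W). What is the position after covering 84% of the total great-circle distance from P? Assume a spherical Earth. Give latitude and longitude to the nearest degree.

The haversine formula gives a central angle δ ≈ 2.427 rad (139.0°) between the endpoints.
Interpolate at f = 0.84 with slerp weights a = sin((1−f)δ)/sin δ ≈ 0.577, b = sin(fδ)/sin δ ≈ 1.362.
p = a·p₁ + b·p₂ ≈ (0.097, -0.734, -0.672); φ = arcsin(p_z) ≈ -42.25°, λ = atan2(p_y, p_x) ≈ -82.48°.

≈ (42°S, 82°W)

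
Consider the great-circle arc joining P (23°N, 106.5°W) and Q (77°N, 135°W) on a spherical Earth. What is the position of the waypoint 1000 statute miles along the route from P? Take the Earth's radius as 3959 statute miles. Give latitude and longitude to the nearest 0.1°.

≈ (37.3°N, 108.8°W)

The haversine formula gives a central angle δ ≈ 0.973 rad (55.8°) between the endpoints. The total great-circle distance is δ·R ≈ 0.973 × 3959 ≈ 3853 mi, so the target fraction is f = 1000/3853 ≈ 0.260.
Interpolate at f ≈ 0.260 with slerp weights a = sin((1−f)δ)/sin δ ≈ 0.798, b = sin(fδ)/sin δ ≈ 0.302.
p = a·p₁ + b·p₂ ≈ (-0.257, -0.753, 0.606); φ = arcsin(p_z) ≈ 37.33°, λ = atan2(p_y, p_x) ≈ -108.84°.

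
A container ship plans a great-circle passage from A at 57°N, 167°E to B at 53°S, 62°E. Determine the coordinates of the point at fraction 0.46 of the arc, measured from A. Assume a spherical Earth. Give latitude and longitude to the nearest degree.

Convert each endpoint to a unit vector on the sphere (x = cos φ cos λ, y = cos φ sin λ, z = sin φ).
The central angle between the endpoints is δ = arccos(p₁·p₂) ≈ 2.426 rad (139.0°).
Interpolate at f = 0.46 with slerp weights a = sin((1−f)δ)/sin δ ≈ 1.472, b = sin(fδ)/sin δ ≈ 1.369.
p = a·p₁ + b·p₂ ≈ (-0.395, 0.908, 0.142); φ = arcsin(p_z) ≈ 8.14°, λ = atan2(p_y, p_x) ≈ 113.49°.

≈ 8°N, 113°E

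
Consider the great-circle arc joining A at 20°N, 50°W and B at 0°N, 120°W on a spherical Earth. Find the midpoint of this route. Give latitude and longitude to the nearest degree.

Write both endpoints as unit vectors p₁, p₂ with components (cos φ cos λ, cos φ sin λ, sin φ).
The central angle between the endpoints is δ = arccos(p₁·p₂) ≈ 1.244 rad (71.3°).
Interpolate at f = 1/2 with slerp weights a = sin((1−f)δ)/sin δ ≈ 0.615, b = sin(fδ)/sin δ ≈ 0.615.
p = a·p₁ + b·p₂ ≈ (0.064, -0.976, 0.210); φ = arcsin(p_z) ≈ 12.15°, λ = atan2(p_y, p_x) ≈ -86.25°.

≈ 12°N, 86°W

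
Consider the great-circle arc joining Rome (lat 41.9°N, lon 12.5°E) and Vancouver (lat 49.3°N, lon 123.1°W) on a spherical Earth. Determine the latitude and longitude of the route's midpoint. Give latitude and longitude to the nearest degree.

Write both endpoints as unit vectors p₁, p₂ with components (cos φ cos λ, cos φ sin λ, sin φ).
The central angle between the endpoints is δ = arccos(p₁·p₂) ≈ 1.411 rad (80.8°).
Interpolate at f = 1/2 with slerp weights a = sin((1−f)δ)/sin δ ≈ 0.657, b = sin(fδ)/sin δ ≈ 0.657.
p = a·p₁ + b·p₂ ≈ (0.243, -0.253, 0.936); φ = arcsin(p_z) ≈ 69.45°, λ = atan2(p_y, p_x) ≈ -46.11°.

≈ lat 69°N, lon 46°W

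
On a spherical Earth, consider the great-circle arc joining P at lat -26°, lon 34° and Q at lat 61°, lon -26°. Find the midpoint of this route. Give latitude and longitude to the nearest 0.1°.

≈ lat 19.7°, lon 13.8°

Convert each endpoint to a unit vector on the sphere (x = cos φ cos λ, y = cos φ sin λ, z = sin φ).
The central angle between the endpoints is δ = arccos(p₁·p₂) ≈ 1.737 rad (99.5°).
Interpolate at f = 1/2 with slerp weights a = sin((1−f)δ)/sin δ ≈ 0.774, b = sin(fδ)/sin δ ≈ 0.774.
p = a·p₁ + b·p₂ ≈ (0.914, 0.225, 0.338); φ = arcsin(p_z) ≈ 19.74°, λ = atan2(p_y, p_x) ≈ 13.80°.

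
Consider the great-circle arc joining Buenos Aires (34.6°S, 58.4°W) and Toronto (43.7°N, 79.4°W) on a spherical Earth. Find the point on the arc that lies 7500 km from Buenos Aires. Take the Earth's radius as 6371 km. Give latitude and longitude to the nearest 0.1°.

Convert each endpoint to a unit vector on the sphere (x = cos φ cos λ, y = cos φ sin λ, z = sin φ).
The central angle between the endpoints is δ = arccos(p₁·p₂) ≈ 1.407 rad (80.6°). The total great-circle distance is δ·R ≈ 1.407 × 6371 ≈ 8963 km, so the target fraction is f = 7500/8963 ≈ 0.837.
Interpolate at f ≈ 0.837 with slerp weights a = sin((1−f)δ)/sin δ ≈ 0.231, b = sin(fδ)/sin δ ≈ 0.936.
p = a·p₁ + b·p₂ ≈ (0.224, -0.827, 0.516); φ = arcsin(p_z) ≈ 31.05°, λ = atan2(p_y, p_x) ≈ -74.84°.

≈ 31.0°N, 74.8°W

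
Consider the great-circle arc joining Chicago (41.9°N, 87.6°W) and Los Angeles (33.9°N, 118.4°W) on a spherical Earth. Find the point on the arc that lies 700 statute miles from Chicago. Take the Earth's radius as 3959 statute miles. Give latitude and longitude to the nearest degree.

Convert each endpoint to a unit vector on the sphere (x = cos φ cos λ, y = cos φ sin λ, z = sin φ).
The central angle between the endpoints is δ = arccos(p₁·p₂) ≈ 0.444 rad (25.4°). The total great-circle distance is δ·R ≈ 0.444 × 3959 ≈ 1757 mi, so the target fraction is f = 700/1757 ≈ 0.398.
Interpolate at f ≈ 0.398 with slerp weights a = sin((1−f)δ)/sin δ ≈ 0.614, b = sin(fδ)/sin δ ≈ 0.410.
p = a·p₁ + b·p₂ ≈ (-0.143, -0.756, 0.639); φ = arcsin(p_z) ≈ 39.70°, λ = atan2(p_y, p_x) ≈ -100.68°.

≈ 40°N, 101°W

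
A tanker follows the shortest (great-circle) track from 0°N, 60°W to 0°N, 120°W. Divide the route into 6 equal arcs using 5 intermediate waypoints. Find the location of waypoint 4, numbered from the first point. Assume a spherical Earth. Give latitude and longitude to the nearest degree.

≈ 0°N, 100°W

Write both endpoints as unit vectors p₁, p₂ with components (cos φ cos λ, cos φ sin λ, sin φ).
The central angle between the endpoints is δ = arccos(p₁·p₂) ≈ 1.047 rad (60.0°).
Interpolate at f = 4/6 with slerp weights a = sin((1−f)δ)/sin δ ≈ 0.395, b = sin(fδ)/sin δ ≈ 0.742.
p = a·p₁ + b·p₂ ≈ (-0.174, -0.985, 0.000); φ = arcsin(p_z) ≈ 0.00°, λ = atan2(p_y, p_x) ≈ -100.00°.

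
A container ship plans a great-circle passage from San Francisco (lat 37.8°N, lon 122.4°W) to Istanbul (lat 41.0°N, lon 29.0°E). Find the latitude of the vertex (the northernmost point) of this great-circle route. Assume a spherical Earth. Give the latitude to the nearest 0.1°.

≈ 73.3°N

The great circle lies in the plane with unit normal n̂ = (p₁ × p₂)/|p₁ × p₂|.
Here n̂_z ≈ +0.288; the vertex latitude is φ_max = arccos|n̂_z| ≈ 73.3°.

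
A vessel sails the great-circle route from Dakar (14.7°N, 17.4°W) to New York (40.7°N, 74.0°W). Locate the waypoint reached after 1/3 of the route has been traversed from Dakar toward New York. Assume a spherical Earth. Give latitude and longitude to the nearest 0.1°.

≈ 25.8°N, 33.1°W

Convert each endpoint to a unit vector on the sphere (x = cos φ cos λ, y = cos φ sin λ, z = sin φ).
The central angle between the endpoints is δ = arccos(p₁·p₂) ≈ 0.965 rad (55.3°).
Interpolate at f = 1/3 with slerp weights a = sin((1−f)δ)/sin δ ≈ 0.730, b = sin(fδ)/sin δ ≈ 0.385.
p = a·p₁ + b·p₂ ≈ (0.754, -0.491, 0.436); φ = arcsin(p_z) ≈ 25.85°, λ = atan2(p_y, p_x) ≈ -33.09°.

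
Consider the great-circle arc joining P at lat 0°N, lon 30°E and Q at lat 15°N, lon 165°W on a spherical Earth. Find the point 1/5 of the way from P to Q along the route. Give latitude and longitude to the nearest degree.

Write both endpoints as unit vectors p₁, p₂ with components (cos φ cos λ, cos φ sin λ, sin φ).
The central angle between the endpoints is δ = arccos(p₁·p₂) ≈ 2.773 rad (158.9°).
Interpolate at f = 1/5 with slerp weights a = sin((1−f)δ)/sin δ ≈ 2.216, b = sin(fδ)/sin δ ≈ 1.464.
p = a·p₁ + b·p₂ ≈ (0.553, 0.742, 0.379); φ = arcsin(p_z) ≈ 22.26°, λ = atan2(p_y, p_x) ≈ 53.29°.

≈ lat 22°N, lon 53°E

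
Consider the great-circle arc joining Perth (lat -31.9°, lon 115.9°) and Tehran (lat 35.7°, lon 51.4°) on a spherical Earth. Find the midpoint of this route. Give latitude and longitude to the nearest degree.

Convert each endpoint to a unit vector on the sphere (x = cos φ cos λ, y = cos φ sin λ, z = sin φ).
The central angle between the endpoints is δ = arccos(p₁·p₂) ≈ 1.582 rad (90.7°).
Interpolate at f = 1/2 with slerp weights a = sin((1−f)δ)/sin δ ≈ 0.711, b = sin(fδ)/sin δ ≈ 0.711.
p = a·p₁ + b·p₂ ≈ (0.097, 0.995, 0.039); φ = arcsin(p_z) ≈ 2.25°, λ = atan2(p_y, p_x) ≈ 84.45°.

≈ lat 2°, lon 84°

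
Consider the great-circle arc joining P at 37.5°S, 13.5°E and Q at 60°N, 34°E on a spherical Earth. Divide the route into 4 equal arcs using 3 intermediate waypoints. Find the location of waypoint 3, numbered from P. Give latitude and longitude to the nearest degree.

≈ 36°N, 26°E

Write both endpoints as unit vectors p₁, p₂ with components (cos φ cos λ, cos φ sin λ, sin φ).
The central angle between the endpoints is δ = arccos(p₁·p₂) ≈ 1.727 rad (99.0°).
Interpolate at f = 3/4 with slerp weights a = sin((1−f)δ)/sin δ ≈ 0.424, b = sin(fδ)/sin δ ≈ 0.974.
p = a·p₁ + b·p₂ ≈ (0.731, 0.351, 0.586); φ = arcsin(p_z) ≈ 35.86°, λ = atan2(p_y, p_x) ≈ 25.65°.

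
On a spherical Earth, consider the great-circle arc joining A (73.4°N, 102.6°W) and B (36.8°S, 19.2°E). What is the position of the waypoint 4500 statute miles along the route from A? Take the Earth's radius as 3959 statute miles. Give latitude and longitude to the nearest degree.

Write both endpoints as unit vectors p₁, p₂ with components (cos φ cos λ, cos φ sin λ, sin φ).
The central angle between the endpoints is δ = arccos(p₁·p₂) ≈ 2.339 rad (134.0°). The total great-circle distance is δ·R ≈ 2.339 × 3959 ≈ 9259 mi, so the target fraction is f = 4500/9259 ≈ 0.486.
Interpolate at f ≈ 0.486 with slerp weights a = sin((1−f)δ)/sin δ ≈ 1.297, b = sin(fδ)/sin δ ≈ 1.261.
p = a·p₁ + b·p₂ ≈ (0.873, -0.029, 0.487); φ = arcsin(p_z) ≈ 29.15°, λ = atan2(p_y, p_x) ≈ -1.93°.

≈ (29°N, 2°W)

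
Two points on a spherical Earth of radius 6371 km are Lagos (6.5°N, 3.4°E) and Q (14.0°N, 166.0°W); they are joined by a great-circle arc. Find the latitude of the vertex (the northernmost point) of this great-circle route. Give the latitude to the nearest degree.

The great circle lies in the plane with unit normal n̂ = (p₁ × p₂)/|p₁ × p₂|.
Here n̂_z ≈ -0.453; the vertex latitude is φ_max = arccos|n̂_z| ≈ 63.1°.
Check via Clairaut: cos φ_max = |cos φ₁| · sin C = cos(6.5°)·sin(27.1°) ≈ 0.453, again giving ≈ 63.1°.

≈ 63°N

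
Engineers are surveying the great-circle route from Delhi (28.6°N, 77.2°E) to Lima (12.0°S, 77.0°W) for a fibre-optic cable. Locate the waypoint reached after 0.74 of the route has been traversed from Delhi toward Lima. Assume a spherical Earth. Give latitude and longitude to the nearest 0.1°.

≈ 12.9°N, 46.5°W

Convert each endpoint to a unit vector on the sphere (x = cos φ cos λ, y = cos φ sin λ, z = sin φ).
The central angle between the endpoints is δ = arccos(p₁·p₂) ≈ 2.632 rad (150.8°).
Interpolate at f = 0.74 with slerp weights a = sin((1−f)δ)/sin δ ≈ 1.295, b = sin(fδ)/sin δ ≈ 1.905.
p = a·p₁ + b·p₂ ≈ (0.671, -0.707, 0.224); φ = arcsin(p_z) ≈ 12.93°, λ = atan2(p_y, p_x) ≈ -46.50°.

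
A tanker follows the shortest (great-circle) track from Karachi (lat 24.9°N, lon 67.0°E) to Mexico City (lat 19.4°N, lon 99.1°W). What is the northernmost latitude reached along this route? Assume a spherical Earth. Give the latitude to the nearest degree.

≈ 73°N

The great circle lies in the plane with unit normal n̂ = (p₁ × p₂)/|p₁ × p₂|.
Here n̂_z ≈ -0.284; the vertex latitude is φ_max = arccos|n̂_z| ≈ 73.5°.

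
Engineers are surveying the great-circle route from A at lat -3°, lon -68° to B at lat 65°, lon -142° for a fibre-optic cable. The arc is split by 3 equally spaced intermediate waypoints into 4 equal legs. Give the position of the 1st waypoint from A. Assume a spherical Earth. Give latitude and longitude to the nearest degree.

From cos δ = sin φ₁ sin φ₂ + cos φ₁ cos φ₂ cos Δλ, the central angle is δ ≈ 1.502 rad (86.0°).
Interpolate at f = 1/4 with slerp weights a = sin((1−f)δ)/sin δ ≈ 0.905, b = sin(fδ)/sin δ ≈ 0.368.
p = a·p₁ + b·p₂ ≈ (0.216, -0.934, 0.286); φ = arcsin(p_z) ≈ 16.60°, λ = atan2(p_y, p_x) ≈ -76.96°.

≈ lat 17°, lon -77°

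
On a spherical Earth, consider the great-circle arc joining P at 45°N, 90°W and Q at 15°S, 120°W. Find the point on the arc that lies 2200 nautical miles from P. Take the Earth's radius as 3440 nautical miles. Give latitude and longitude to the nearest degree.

Convert each endpoint to a unit vector on the sphere (x = cos φ cos λ, y = cos φ sin λ, z = sin φ).
The central angle between the endpoints is δ = arccos(p₁·p₂) ≈ 1.150 rad (65.9°). The total great-circle distance is δ·R ≈ 1.150 × 3440 ≈ 3956 nmi, so the target fraction is f = 2200/3956 ≈ 0.556.
Interpolate at f ≈ 0.556 with slerp weights a = sin((1−f)δ)/sin δ ≈ 0.535, b = sin(fδ)/sin δ ≈ 0.654.
p = a·p₁ + b·p₂ ≈ (-0.316, -0.925, 0.209); φ = arcsin(p_z) ≈ 12.08°, λ = atan2(p_y, p_x) ≈ -108.84°.

≈ 12°N, 109°W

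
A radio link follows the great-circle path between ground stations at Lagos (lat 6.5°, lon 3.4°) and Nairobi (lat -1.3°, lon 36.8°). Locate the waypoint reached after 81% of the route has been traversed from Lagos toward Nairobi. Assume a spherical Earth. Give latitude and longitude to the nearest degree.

≈ lat 0°, lon 30°

From cos δ = sin φ₁ sin φ₂ + cos φ₁ cos φ₂ cos Δλ, the central angle is δ ≈ 0.598 rad (34.2°).
Interpolate at f = 0.81 with slerp weights a = sin((1−f)δ)/sin δ ≈ 0.201, b = sin(fδ)/sin δ ≈ 0.827.
p = a·p₁ + b·p₂ ≈ (0.862, 0.507, 0.004); φ = arcsin(p_z) ≈ 0.23°, λ = atan2(p_y, p_x) ≈ 30.48°.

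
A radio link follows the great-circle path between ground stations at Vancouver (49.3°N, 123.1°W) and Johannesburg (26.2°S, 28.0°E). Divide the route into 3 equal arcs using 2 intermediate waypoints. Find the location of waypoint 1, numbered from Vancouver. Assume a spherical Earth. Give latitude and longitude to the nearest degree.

≈ 51°N, 42°W

Write both endpoints as unit vectors p₁, p₂ with components (cos φ cos λ, cos φ sin λ, sin φ).
The central angle between the endpoints is δ = arccos(p₁·p₂) ≈ 2.581 rad (147.9°).
Interpolate at f = 1/3 with slerp weights a = sin((1−f)δ)/sin δ ≈ 1.860, b = sin(fδ)/sin δ ≈ 1.426.
p = a·p₁ + b·p₂ ≈ (0.467, -0.415, 0.780); φ = arcsin(p_z) ≈ 51.30°, λ = atan2(p_y, p_x) ≈ -41.63°.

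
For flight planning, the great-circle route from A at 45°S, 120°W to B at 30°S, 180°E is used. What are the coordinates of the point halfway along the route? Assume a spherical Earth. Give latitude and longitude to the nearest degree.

Write both endpoints as unit vectors p₁, p₂ with components (cos φ cos λ, cos φ sin λ, sin φ).
The central angle between the endpoints is δ = arccos(p₁·p₂) ≈ 0.850 rad (48.7°).
Interpolate at f = 1/2 with slerp weights a = sin((1−f)δ)/sin δ ≈ 0.549, b = sin(fδ)/sin δ ≈ 0.549.
p = a·p₁ + b·p₂ ≈ (-0.669, -0.336, -0.663); φ = arcsin(p_z) ≈ -41.49°, λ = atan2(p_y, p_x) ≈ -153.34°.

≈ 41°S, 153°W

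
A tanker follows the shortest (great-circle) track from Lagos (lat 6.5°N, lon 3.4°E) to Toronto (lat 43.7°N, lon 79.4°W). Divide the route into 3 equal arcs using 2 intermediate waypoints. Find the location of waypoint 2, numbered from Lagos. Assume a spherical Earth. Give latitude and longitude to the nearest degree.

Write both endpoints as unit vectors p₁, p₂ with components (cos φ cos λ, cos φ sin λ, sin φ).
The central angle between the endpoints is δ = arccos(p₁·p₂) ≈ 1.402 rad (80.3°).
Interpolate at f = 2/3 with slerp weights a = sin((1−f)δ)/sin δ ≈ 0.457, b = sin(fδ)/sin δ ≈ 0.816.
p = a·p₁ + b·p₂ ≈ (0.562, -0.553, 0.615); φ = arcsin(p_z) ≈ 37.98°, λ = atan2(p_y, p_x) ≈ -44.55°.

≈ lat 38°N, lon 45°W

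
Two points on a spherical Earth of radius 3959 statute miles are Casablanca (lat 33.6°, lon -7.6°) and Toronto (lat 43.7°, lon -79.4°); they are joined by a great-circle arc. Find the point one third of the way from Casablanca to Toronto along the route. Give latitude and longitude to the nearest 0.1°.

Convert each endpoint to a unit vector on the sphere (x = cos φ cos λ, y = cos φ sin λ, z = sin φ).
The central angle between the endpoints is δ = arccos(p₁·p₂) ≈ 0.964 rad (55.2°).
Interpolate at f = 1/3 with slerp weights a = sin((1−f)δ)/sin δ ≈ 0.730, b = sin(fδ)/sin δ ≈ 0.384.
p = a·p₁ + b·p₂ ≈ (0.653, -0.354, 0.669); φ = arcsin(p_z) ≈ 42.02°, λ = atan2(p_y, p_x) ≈ -28.42°.

≈ lat 42.0°, lon -28.4°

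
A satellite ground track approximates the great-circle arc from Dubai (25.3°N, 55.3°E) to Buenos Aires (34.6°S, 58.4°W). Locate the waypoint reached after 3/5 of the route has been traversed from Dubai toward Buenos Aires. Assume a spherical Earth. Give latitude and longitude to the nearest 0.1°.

≈ 15.3°S, 7.9°W

Write both endpoints as unit vectors p₁, p₂ with components (cos φ cos λ, cos φ sin λ, sin φ).
The central angle between the endpoints is δ = arccos(p₁·p₂) ≈ 2.143 rad (122.8°).
Interpolate at f = 3/5 with slerp weights a = sin((1−f)δ)/sin δ ≈ 0.900, b = sin(fδ)/sin δ ≈ 1.142.
p = a·p₁ + b·p₂ ≈ (0.955, -0.132, -0.264); φ = arcsin(p_z) ≈ -15.30°, λ = atan2(p_y, p_x) ≈ -7.86°.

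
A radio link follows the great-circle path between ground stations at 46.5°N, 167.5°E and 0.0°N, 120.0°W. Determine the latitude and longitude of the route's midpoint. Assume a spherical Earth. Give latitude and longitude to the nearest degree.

Convert each endpoint to a unit vector on the sphere (x = cos φ cos λ, y = cos φ sin λ, z = sin φ).
The central angle between the endpoints is δ = arccos(p₁·p₂) ≈ 1.362 rad (78.1°).
Interpolate at f = 1/2 with slerp weights a = sin((1−f)δ)/sin δ ≈ 0.644, b = sin(fδ)/sin δ ≈ 0.644.
p = a·p₁ + b·p₂ ≈ (-0.754, -0.462, 0.467); φ = arcsin(p_z) ≈ 27.83°, λ = atan2(p_y, p_x) ≈ -148.54°.

≈ 28°N, 149°W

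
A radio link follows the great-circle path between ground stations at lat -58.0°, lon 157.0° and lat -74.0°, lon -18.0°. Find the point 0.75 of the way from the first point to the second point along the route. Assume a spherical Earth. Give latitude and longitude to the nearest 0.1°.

Write both endpoints as unit vectors p₁, p₂ with components (cos φ cos λ, cos φ sin λ, sin φ).
The central angle between the endpoints is δ = arccos(p₁·p₂) ≈ 0.837 rad (48.0°).
Interpolate at f = 0.75 with slerp weights a = sin((1−f)δ)/sin δ ≈ 0.280, b = sin(fδ)/sin δ ≈ 0.791.
p = a·p₁ + b·p₂ ≈ (0.071, -0.009, -0.997); φ = arcsin(p_z) ≈ -85.90°, λ = atan2(p_y, p_x) ≈ -7.59°.

≈ lat -85.9°, lon -7.6°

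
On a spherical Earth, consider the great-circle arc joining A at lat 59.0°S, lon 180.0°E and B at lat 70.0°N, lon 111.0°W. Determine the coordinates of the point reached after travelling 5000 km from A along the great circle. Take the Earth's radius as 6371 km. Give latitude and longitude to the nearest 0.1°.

≈ lat 16.6°S, lon 159.4°W

Write both endpoints as unit vectors p₁, p₂ with components (cos φ cos λ, cos φ sin λ, sin φ).
The central angle between the endpoints is δ = arccos(p₁·p₂) ≈ 2.407 rad (137.9°). The total great-circle distance is δ·R ≈ 2.407 × 6371 ≈ 15337 km, so the target fraction is f = 5000/15337 ≈ 0.326.
Interpolate at f ≈ 0.326 with slerp weights a = sin((1−f)δ)/sin δ ≈ 1.491, b = sin(fδ)/sin δ ≈ 1.055.
p = a·p₁ + b·p₂ ≈ (-0.897, -0.337, -0.286); φ = arcsin(p_z) ≈ -16.65°, λ = atan2(p_y, p_x) ≈ -159.42°.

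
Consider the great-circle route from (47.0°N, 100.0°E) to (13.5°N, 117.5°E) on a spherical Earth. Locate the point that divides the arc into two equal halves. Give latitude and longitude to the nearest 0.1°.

Convert each endpoint to a unit vector on the sphere (x = cos φ cos λ, y = cos φ sin λ, z = sin φ).
The central angle between the endpoints is δ = arccos(p₁·p₂) ≈ 0.638 rad (36.6°).
Interpolate at f = 1/2 with slerp weights a = sin((1−f)δ)/sin δ ≈ 0.527, b = sin(fδ)/sin δ ≈ 0.527.
p = a·p₁ + b·p₂ ≈ (-0.299, 0.808, 0.508); φ = arcsin(p_z) ≈ 30.53°, λ = atan2(p_y, p_x) ≈ 110.30°.

≈ (30.5°N, 110.3°E)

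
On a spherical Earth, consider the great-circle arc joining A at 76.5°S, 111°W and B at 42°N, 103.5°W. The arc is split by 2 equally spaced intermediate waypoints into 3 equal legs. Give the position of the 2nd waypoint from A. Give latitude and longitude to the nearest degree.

From cos δ = sin φ₁ sin φ₂ + cos φ₁ cos φ₂ cos Δλ, the central angle is δ ≈ 2.070 rad (118.6°).
Interpolate at f = 2/3 with slerp weights a = sin((1−f)δ)/sin δ ≈ 0.725, b = sin(fδ)/sin δ ≈ 1.118.
p = a·p₁ + b·p₂ ≈ (-0.255, -0.966, 0.043); φ = arcsin(p_z) ≈ 2.48°, λ = atan2(p_y, p_x) ≈ -104.77°.

≈ 2°N, 105°W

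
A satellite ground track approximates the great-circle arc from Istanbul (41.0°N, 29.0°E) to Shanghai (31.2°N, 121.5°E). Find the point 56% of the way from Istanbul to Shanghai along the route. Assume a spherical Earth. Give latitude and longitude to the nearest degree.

≈ 46°N, 85°E

Convert each endpoint to a unit vector on the sphere (x = cos φ cos λ, y = cos φ sin λ, z = sin φ).
The central angle between the endpoints is δ = arccos(p₁·p₂) ≈ 1.254 rad (71.8°).
Interpolate at f = 0.56 with slerp weights a = sin((1−f)δ)/sin δ ≈ 0.552, b = sin(fδ)/sin δ ≈ 0.680.
p = a·p₁ + b·p₂ ≈ (0.060, 0.698, 0.714); φ = arcsin(p_z) ≈ 45.56°, λ = atan2(p_y, p_x) ≈ 85.06°.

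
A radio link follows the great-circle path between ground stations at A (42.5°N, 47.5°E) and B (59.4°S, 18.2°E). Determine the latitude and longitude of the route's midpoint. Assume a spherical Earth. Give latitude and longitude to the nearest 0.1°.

Write both endpoints as unit vectors p₁, p₂ with components (cos φ cos λ, cos φ sin λ, sin φ).
The central angle between the endpoints is δ = arccos(p₁·p₂) ≈ 1.828 rad (104.7°).
Interpolate at f = 1/2 with slerp weights a = sin((1−f)δ)/sin δ ≈ 0.819, b = sin(fδ)/sin δ ≈ 0.819.
p = a·p₁ + b·p₂ ≈ (0.804, 0.575, -0.152); φ = arcsin(p_z) ≈ -8.72°, λ = atan2(p_y, p_x) ≈ 35.59°.

≈ (8.7°S, 35.6°E)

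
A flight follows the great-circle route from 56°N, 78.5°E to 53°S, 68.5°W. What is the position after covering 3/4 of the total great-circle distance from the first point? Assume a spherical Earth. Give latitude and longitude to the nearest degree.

Convert each endpoint to a unit vector on the sphere (x = cos φ cos λ, y = cos φ sin λ, z = sin φ).
The central angle between the endpoints is δ = arccos(p₁·p₂) ≈ 2.806 rad (160.8°).
Interpolate at f = 3/4 with slerp weights a = sin((1−f)δ)/sin δ ≈ 1.962, b = sin(fδ)/sin δ ≈ 2.617.
p = a·p₁ + b·p₂ ≈ (0.796, -0.390, -0.463); φ = arcsin(p_z) ≈ -27.59°, λ = atan2(p_y, p_x) ≈ -26.11°.

≈ 28°S, 26°W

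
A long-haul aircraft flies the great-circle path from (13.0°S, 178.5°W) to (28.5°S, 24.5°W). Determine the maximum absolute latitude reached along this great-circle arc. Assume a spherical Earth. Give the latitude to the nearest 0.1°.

≈ 59.9°S

The great circle lies in the plane with unit normal n̂ = (p₁ × p₂)/|p₁ × p₂|.
Here n̂_z ≈ +0.501; the vertex latitude is φ_max = arccos|n̂_z| ≈ 59.9°.
Check via Clairaut: cos φ_max = |cos φ₁| · sin C = cos(13.0°)·sin(149.1°) ≈ 0.501, again giving ≈ 59.9°.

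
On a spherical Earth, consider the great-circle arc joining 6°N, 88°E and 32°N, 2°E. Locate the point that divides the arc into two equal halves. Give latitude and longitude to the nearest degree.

Convert each endpoint to a unit vector on the sphere (x = cos φ cos λ, y = cos φ sin λ, z = sin φ).
The central angle between the endpoints is δ = arccos(p₁·p₂) ≈ 1.456 rad (83.4°).
Interpolate at f = 1/2 with slerp weights a = sin((1−f)δ)/sin δ ≈ 0.670, b = sin(fδ)/sin δ ≈ 0.670.
p = a·p₁ + b·p₂ ≈ (0.591, 0.686, 0.425); φ = arcsin(p_z) ≈ 25.15°, λ = atan2(p_y, p_x) ≈ 49.24°.

≈ 25°N, 49°E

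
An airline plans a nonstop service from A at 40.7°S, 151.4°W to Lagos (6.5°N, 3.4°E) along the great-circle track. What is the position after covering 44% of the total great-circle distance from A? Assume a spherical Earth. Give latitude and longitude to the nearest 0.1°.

≈ 55.2°S, 54.3°W

Convert each endpoint to a unit vector on the sphere (x = cos φ cos λ, y = cos φ sin λ, z = sin φ).
The central angle between the endpoints is δ = arccos(p₁·p₂) ≈ 2.427 rad (139.1°).
Interpolate at f = 0.44 with slerp weights a = sin((1−f)δ)/sin δ ≈ 1.492, b = sin(fδ)/sin δ ≈ 1.337.
p = a·p₁ + b·p₂ ≈ (0.333, -0.463, -0.822); φ = arcsin(p_z) ≈ -55.24°, λ = atan2(p_y, p_x) ≈ -54.25°.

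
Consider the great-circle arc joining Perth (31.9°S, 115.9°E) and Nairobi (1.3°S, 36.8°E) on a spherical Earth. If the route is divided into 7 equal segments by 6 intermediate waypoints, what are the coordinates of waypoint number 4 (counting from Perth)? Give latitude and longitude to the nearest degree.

≈ 19°S, 67°E

Convert each endpoint to a unit vector on the sphere (x = cos φ cos λ, y = cos φ sin λ, z = sin φ).
The central angle between the endpoints is δ = arccos(p₁·p₂) ≈ 1.397 rad (80.1°).
Interpolate at f = 4/7 with slerp weights a = sin((1−f)δ)/sin δ ≈ 0.572, b = sin(fδ)/sin δ ≈ 0.727.
p = a·p₁ + b·p₂ ≈ (0.370, 0.873, -0.319); φ = arcsin(p_z) ≈ -18.60°, λ = atan2(p_y, p_x) ≈ 67.03°.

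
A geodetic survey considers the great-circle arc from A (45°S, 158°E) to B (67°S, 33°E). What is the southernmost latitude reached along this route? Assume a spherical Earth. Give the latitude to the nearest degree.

The great circle lies in the plane with unit normal n̂ = (p₁ × p₂)/|p₁ × p₂|.
Here n̂_z ≈ -0.260; the vertex latitude is φ_max = arccos|n̂_z| ≈ 74.9°.

≈ 75°S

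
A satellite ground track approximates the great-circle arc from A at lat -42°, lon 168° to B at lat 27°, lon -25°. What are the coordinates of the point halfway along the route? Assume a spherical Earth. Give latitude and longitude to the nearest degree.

≈ lat -42°, lon -70°

Convert each endpoint to a unit vector on the sphere (x = cos φ cos λ, y = cos φ sin λ, z = sin φ).
The central angle between the endpoints is δ = arccos(p₁·p₂) ≈ 2.821 rad (161.6°).
Interpolate at f = 1/2 with slerp weights a = sin((1−f)δ)/sin δ ≈ 3.130, b = sin(fδ)/sin δ ≈ 3.130.
p = a·p₁ + b·p₂ ≈ (0.252, -0.695, -0.673); φ = arcsin(p_z) ≈ -42.32°, λ = atan2(p_y, p_x) ≈ -70.05°.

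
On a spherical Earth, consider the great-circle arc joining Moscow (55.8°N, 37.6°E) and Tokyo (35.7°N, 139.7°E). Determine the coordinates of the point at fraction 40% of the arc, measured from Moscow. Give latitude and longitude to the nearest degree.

≈ (60°N, 89°E)

From cos δ = sin φ₁ sin φ₂ + cos φ₁ cos φ₂ cos Δλ, the central angle is δ ≈ 1.173 rad (67.2°).
Interpolate at f = 0.40 with slerp weights a = sin((1−f)δ)/sin δ ≈ 0.702, b = sin(fδ)/sin δ ≈ 0.491.
p = a·p₁ + b·p₂ ≈ (0.009, 0.498, 0.867); φ = arcsin(p_z) ≈ 60.10°, λ = atan2(p_y, p_x) ≈ 88.99°.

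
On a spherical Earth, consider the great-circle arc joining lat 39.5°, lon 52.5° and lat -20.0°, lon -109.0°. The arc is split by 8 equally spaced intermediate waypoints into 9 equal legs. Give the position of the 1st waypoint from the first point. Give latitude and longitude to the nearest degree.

≈ lat 50°, lon 34°

Convert each endpoint to a unit vector on the sphere (x = cos φ cos λ, y = cos φ sin λ, z = sin φ).
The central angle between the endpoints is δ = arccos(p₁·p₂) ≈ 2.703 rad (154.8°).
Interpolate at f = 1/9 with slerp weights a = sin((1−f)δ)/sin δ ≈ 1.585, b = sin(fδ)/sin δ ≈ 0.696.
p = a·p₁ + b·p₂ ≈ (0.532, 0.352, 0.770); φ = arcsin(p_z) ≈ 50.38°, λ = atan2(p_y, p_x) ≈ 33.51°.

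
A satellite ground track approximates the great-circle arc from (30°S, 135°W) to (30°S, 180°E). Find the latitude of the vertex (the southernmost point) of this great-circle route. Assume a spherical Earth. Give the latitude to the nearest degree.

≈ 32°S

The great circle lies in the plane with unit normal n̂ = (p₁ × p₂)/|p₁ × p₂|.
Here n̂_z ≈ -0.848; the vertex latitude is φ_max = arccos|n̂_z| ≈ 32.0°.
Check via Clairaut: cos φ_max = |cos φ₁| · sin C = cos(30.0°)·sin(101.7°) ≈ 0.848, again giving ≈ 32.0°.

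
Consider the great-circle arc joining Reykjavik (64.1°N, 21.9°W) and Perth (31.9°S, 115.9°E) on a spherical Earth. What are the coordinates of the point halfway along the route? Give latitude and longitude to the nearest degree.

Convert each endpoint to a unit vector on the sphere (x = cos φ cos λ, y = cos φ sin λ, z = sin φ).
The central angle between the endpoints is δ = arccos(p₁·p₂) ≈ 2.419 rad (138.6°).
Interpolate at f = 1/2 with slerp weights a = sin((1−f)δ)/sin δ ≈ 1.414, b = sin(fδ)/sin δ ≈ 1.414.
p = a·p₁ + b·p₂ ≈ (0.049, 0.850, 0.525); φ = arcsin(p_z) ≈ 31.66°, λ = atan2(p_y, p_x) ≈ 86.72°.

≈ (32°N, 87°E)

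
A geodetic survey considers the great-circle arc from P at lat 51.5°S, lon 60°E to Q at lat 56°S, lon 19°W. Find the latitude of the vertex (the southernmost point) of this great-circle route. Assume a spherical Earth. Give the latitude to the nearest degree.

The great circle lies in the plane with unit normal n̂ = (p₁ × p₂)/|p₁ × p₂|.
Here n̂_z ≈ -0.489; the vertex latitude is φ_max = arccos|n̂_z| ≈ 60.7°.

≈ 61°S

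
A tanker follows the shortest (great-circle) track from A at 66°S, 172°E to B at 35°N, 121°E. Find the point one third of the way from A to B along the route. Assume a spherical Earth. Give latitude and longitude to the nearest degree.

Convert each endpoint to a unit vector on the sphere (x = cos φ cos λ, y = cos φ sin λ, z = sin φ).
The central angle between the endpoints is δ = arccos(p₁·p₂) ≈ 1.891 rad (108.3°).
Interpolate at f = 1/3 with slerp weights a = sin((1−f)δ)/sin δ ≈ 1.003, b = sin(fδ)/sin δ ≈ 0.621.
p = a·p₁ + b·p₂ ≈ (-0.666, 0.493, -0.560); φ = arcsin(p_z) ≈ -34.07°, λ = atan2(p_y, p_x) ≈ 143.51°.

≈ 34°S, 144°E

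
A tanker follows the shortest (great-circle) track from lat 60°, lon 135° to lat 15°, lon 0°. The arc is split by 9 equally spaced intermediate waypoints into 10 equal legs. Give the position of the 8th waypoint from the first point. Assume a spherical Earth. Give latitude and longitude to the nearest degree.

≈ lat 33°, lon 8°

The haversine formula gives a central angle δ ≈ 1.688 rad (96.7°) between the endpoints.
Interpolate at f = 8/10 with slerp weights a = sin((1−f)δ)/sin δ ≈ 0.334, b = sin(fδ)/sin δ ≈ 0.983.
p = a·p₁ + b·p₂ ≈ (0.831, 0.118, 0.543); φ = arcsin(p_z) ≈ 32.91°, λ = atan2(p_y, p_x) ≈ 8.08°.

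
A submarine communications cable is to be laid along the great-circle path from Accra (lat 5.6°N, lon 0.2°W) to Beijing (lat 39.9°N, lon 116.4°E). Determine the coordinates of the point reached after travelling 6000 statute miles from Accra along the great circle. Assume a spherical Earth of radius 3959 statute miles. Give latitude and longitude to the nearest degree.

Write both endpoints as unit vectors p₁, p₂ with components (cos φ cos λ, cos φ sin λ, sin φ).
The central angle between the endpoints is δ = arccos(p₁·p₂) ≈ 1.854 rad (106.2°). The total great-circle distance is δ·R ≈ 1.854 × 3959 ≈ 7339 mi, so the target fraction is f = 6000/7339 ≈ 0.818.
Interpolate at f ≈ 0.818 with slerp weights a = sin((1−f)δ)/sin δ ≈ 0.346, b = sin(fδ)/sin δ ≈ 1.040.
p = a·p₁ + b·p₂ ≈ (-0.011, 0.713, 0.701); φ = arcsin(p_z) ≈ 44.49°, λ = atan2(p_y, p_x) ≈ 90.86°.

≈ lat 44°N, lon 91°E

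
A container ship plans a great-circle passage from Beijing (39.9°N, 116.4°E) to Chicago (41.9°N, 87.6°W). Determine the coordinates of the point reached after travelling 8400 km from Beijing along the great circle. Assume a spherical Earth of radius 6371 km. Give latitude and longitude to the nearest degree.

Convert each endpoint to a unit vector on the sphere (x = cos φ cos λ, y = cos φ sin λ, z = sin φ).
The central angle between the endpoints is δ = arccos(p₁·p₂) ≈ 1.664 rad (95.4°). The total great-circle distance is δ·R ≈ 1.664 × 6371 ≈ 10603 km, so the target fraction is f = 8400/10603 ≈ 0.792.
Interpolate at f ≈ 0.792 with slerp weights a = sin((1−f)δ)/sin δ ≈ 0.340, b = sin(fδ)/sin δ ≈ 0.973.
p = a·p₁ + b·p₂ ≈ (-0.086, -0.489, 0.868); φ = arcsin(p_z) ≈ 60.21°, λ = atan2(p_y, p_x) ≈ -99.94°.

≈ (60°N, 100°W)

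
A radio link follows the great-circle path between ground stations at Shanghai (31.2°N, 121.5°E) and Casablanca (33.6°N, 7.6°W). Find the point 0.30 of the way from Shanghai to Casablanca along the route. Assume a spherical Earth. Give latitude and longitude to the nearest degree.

≈ 50°N, 91°E

Convert each endpoint to a unit vector on the sphere (x = cos φ cos λ, y = cos φ sin λ, z = sin φ).
The central angle between the endpoints is δ = arccos(p₁·p₂) ≈ 1.734 rad (99.4°).
Interpolate at f = 0.30 with slerp weights a = sin((1−f)δ)/sin δ ≈ 0.950, b = sin(fδ)/sin δ ≈ 0.504.
p = a·p₁ + b·p₂ ≈ (-0.008, 0.637, 0.771); φ = arcsin(p_z) ≈ 50.42°, λ = atan2(p_y, p_x) ≈ 90.76°.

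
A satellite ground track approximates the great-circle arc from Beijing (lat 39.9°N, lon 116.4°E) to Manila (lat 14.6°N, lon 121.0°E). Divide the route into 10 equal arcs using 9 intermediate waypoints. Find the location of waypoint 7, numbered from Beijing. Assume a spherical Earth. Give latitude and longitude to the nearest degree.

Convert each endpoint to a unit vector on the sphere (x = cos φ cos λ, y = cos φ sin λ, z = sin φ).
The central angle between the endpoints is δ = arccos(p₁·p₂) ≈ 0.447 rad (25.6°).
Interpolate at f = 7/10 with slerp weights a = sin((1−f)δ)/sin δ ≈ 0.309, b = sin(fδ)/sin δ ≈ 0.712.
p = a·p₁ + b·p₂ ≈ (-0.460, 0.803, 0.378); φ = arcsin(p_z) ≈ 22.20°, λ = atan2(p_y, p_x) ≈ 119.82°.

≈ lat 22°N, lon 120°E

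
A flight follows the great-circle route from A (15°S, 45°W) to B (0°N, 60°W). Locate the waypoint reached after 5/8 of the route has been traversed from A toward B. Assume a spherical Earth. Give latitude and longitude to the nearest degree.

≈ (6°S, 54°W)

From cos δ = sin φ₁ sin φ₂ + cos φ₁ cos φ₂ cos Δλ, the central angle is δ ≈ 0.368 rad (21.1°).
Interpolate at f = 5/8 with slerp weights a = sin((1−f)δ)/sin δ ≈ 0.382, b = sin(fδ)/sin δ ≈ 0.634.
p = a·p₁ + b·p₂ ≈ (0.578, -0.810, -0.099); φ = arcsin(p_z) ≈ -5.68°, λ = atan2(p_y, p_x) ≈ -54.49°.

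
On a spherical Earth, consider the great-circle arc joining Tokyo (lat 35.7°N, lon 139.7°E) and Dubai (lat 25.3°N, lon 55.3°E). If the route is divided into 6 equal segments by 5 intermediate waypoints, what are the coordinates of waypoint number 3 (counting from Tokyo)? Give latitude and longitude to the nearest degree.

Write both endpoints as unit vectors p₁, p₂ with components (cos φ cos λ, cos φ sin λ, sin φ).
The central angle between the endpoints is δ = arccos(p₁·p₂) ≈ 1.244 rad (71.3°).
Interpolate at f = 3/6 with slerp weights a = sin((1−f)δ)/sin δ ≈ 0.615, b = sin(fδ)/sin δ ≈ 0.615.
p = a·p₁ + b·p₂ ≈ (-0.064, 0.780, 0.622); φ = arcsin(p_z) ≈ 38.46°, λ = atan2(p_y, p_x) ≈ 94.72°.

≈ lat 38°N, lon 95°E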